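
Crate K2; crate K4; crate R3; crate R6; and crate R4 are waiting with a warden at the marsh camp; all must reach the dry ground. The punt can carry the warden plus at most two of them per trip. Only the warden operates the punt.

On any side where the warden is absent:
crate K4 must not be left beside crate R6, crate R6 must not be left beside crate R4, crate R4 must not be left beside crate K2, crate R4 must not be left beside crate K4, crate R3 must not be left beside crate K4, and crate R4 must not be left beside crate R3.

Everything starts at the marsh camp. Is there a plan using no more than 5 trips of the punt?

No

Counting alone: the warden can take at most 2 across per trip to the dry ground, so moving all 5 needs at least 3 loaded trips out, with a return between consecutive ones — at least 5 crossings.
The safety rule pushes this higher. Following every safe sequence of crossings, the most of the 5 that can be at the dry ground as the punt arrives there on crossing 5 is 4 — never all 5.
So the move cannot be finished within 5 crossings. (The shortest complete plan takes 7:)
1. Warden goes to the dry ground with crate K4 and crate R4.
2. Warden goes back to the marsh camp with crate K4.
3. Warden goes to the dry ground with crate K2 and crate K4.
4. Warden goes back to the marsh camp with crate R4.
5. Warden goes to the dry ground with crate R3 and crate R6.
6. Warden goes back to the marsh camp with crate K4.
7. Warden goes to the dry ground with crate K4 and crate R4.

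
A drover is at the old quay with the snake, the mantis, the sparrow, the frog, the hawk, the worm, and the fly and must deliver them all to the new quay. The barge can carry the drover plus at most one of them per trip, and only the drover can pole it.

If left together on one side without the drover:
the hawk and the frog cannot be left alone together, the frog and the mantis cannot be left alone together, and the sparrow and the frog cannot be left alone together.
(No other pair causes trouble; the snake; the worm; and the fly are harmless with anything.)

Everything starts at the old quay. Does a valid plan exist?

No

Following every safe sequence of crossings from the start, the most of the 7 that can be at the new quay as the barge arrives there on crossings 1, 3, 5, 7, 9 is 1, 2, 3, 4, 5 respectively; the best ever achieved is 5 of 7.
From crossing 11 on, no configuration arises that was not already reachable earlier: only 72 distinct safe configurations (who is on which side, and where the barge is) can ever be reached, none of them has everyone across, and every continuation just revisits them. So no valid plan exists.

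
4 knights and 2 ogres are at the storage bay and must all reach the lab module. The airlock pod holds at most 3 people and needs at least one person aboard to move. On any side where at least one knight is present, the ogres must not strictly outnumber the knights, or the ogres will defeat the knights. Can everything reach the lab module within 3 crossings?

No

Counting alone: each trip to the lab module takes at most 3 across and each return brings at least 1 back, so after t trips out (and t−1 returns) at most 3t − (t−1) of the 6 are across; that first reaches 6 at t = 3, so at least 5 crossings are needed.
Since 3 < 5, 3 crossings cannot be enough. (The shortest complete plan in fact takes 5:)
1. 2 ogres → the lab module.  (the storage bay: 4K 0O; the lab module: 0K 2O)
2. 1 ogre ← the storage bay.  (the storage bay: 4K 1O; the lab module: 0K 1O)
3. 2 knights and 1 ogre → the lab module.  (the storage bay: 2K 0O; the lab module: 2K 2O)
4. 1 ogre ← the storage bay.  (the storage bay: 2K 1O; the lab module: 2K 1O)
5. 2 knights and 1 ogre → the lab module.  (the storage bay: 0K 0O; the lab module: 4K 2O)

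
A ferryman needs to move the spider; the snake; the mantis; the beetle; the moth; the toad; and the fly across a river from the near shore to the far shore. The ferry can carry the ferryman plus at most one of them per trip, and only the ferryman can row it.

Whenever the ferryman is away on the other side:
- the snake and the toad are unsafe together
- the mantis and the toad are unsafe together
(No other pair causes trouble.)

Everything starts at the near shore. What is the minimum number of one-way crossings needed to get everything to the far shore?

15

Counting alone: the ferryman can take at most 1 across per trip to the far shore, so moving all 7 needs at least 7 loaded trips out, with a return between consecutive ones — at least 13 crossings.
The safety rule pushes this higher. Following every safe sequence of crossings, the most of the 7 that can be at the far shore as the ferry arrives there on crossing 13 is 6 — never all 7.
So no plan with fewer than 15 crossings exists, and this one achieves 15:
1. Ferryman goes to the far shore with the toad.  [the near shore: the beetle, the fly, the mantis, the moth, the snake, the spider | the far shore: the toad]
2. Ferryman goes back to the near shore alone.  [the near shore: the beetle, the fly, the mantis, the moth, the snake, the spider | the far shore: the toad]
3. Ferryman goes to the far shore with the spider.  [the near shore: the beetle, the fly, the mantis, the moth, the snake | the far shore: the spider, the toad]
4. Ferryman goes back to the near shore alone.  [the near shore: the beetle, the fly, the mantis, the moth, the snake | the far shore: the spider, the toad]
5. Ferryman goes to the far shore with the snake.  [the near shore: the beetle, the fly, the mantis, the moth | the far shore: the snake, the spider, the toad]
6. Ferryman goes back to the near shore with the toad.  [the near shore: the beetle, the fly, the mantis, the moth, the toad | the far shore: the snake, the spider]
7. Ferryman goes to the far shore with the mantis.  [the near shore: the beetle, the fly, the moth, the toad | the far shore: the mantis, the snake, the spider]
8. Ferryman goes back to the near shore alone.  [the near shore: the beetle, the fly, the moth, the toad | the far shore: the mantis, the snake, the spider]
9. Ferryman goes to the far shore with the beetle.  [the near shore: the fly, the moth, the toad | the far shore: the beetle, the mantis, the snake, the spider]
10. Ferryman goes back to the near shore alone.  [the near shore: the fly, the moth, the toad | the far shore: the beetle, the mantis, the snake, the spider]
11. Ferryman goes to the far shore with the moth.  [the near shore: the fly, the toad | the far shore: the beetle, the mantis, the moth, the snake, the spider]
12. Ferryman goes back to the near shore alone.  [the near shore: the fly, the toad | the far shore: the beetle, the mantis, the moth, the snake, the spider]
13. Ferryman goes to the far shore with the fly.  [the near shore: the toad | the far shore: the beetle, the fly, the mantis, the moth, the snake, the spider]
14. Ferryman goes back to the near shore alone.  [the near shore: the toad | the far shore: the beetle, the fly, the mantis, the moth, the snake, the spider]
15. Ferryman goes to the far shore with the toad.  [the near shore: — | the far shore: the beetle, the fly, the mantis, the moth, the snake, the spider, the toad]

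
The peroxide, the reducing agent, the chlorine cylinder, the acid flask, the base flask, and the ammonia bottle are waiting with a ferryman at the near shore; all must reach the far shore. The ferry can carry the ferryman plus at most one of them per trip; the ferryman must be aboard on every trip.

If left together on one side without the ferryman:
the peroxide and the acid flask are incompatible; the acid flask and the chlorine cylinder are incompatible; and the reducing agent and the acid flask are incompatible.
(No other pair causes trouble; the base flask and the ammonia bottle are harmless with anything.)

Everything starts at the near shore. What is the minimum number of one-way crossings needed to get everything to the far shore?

impossible

Following every safe sequence of crossings from the start, the most of the 6 that can be at the far shore as the ferry arrives there on crossings 1, 3, 5, 7 is 1, 2, 3, 4 respectively; the best ever achieved is 4 of 6.
From crossing 9 on, no configuration arises that was not already reachable earlier: only 36 distinct safe configurations (who is on which side, and where the ferry is) can ever be reached, none of them has everyone across, and every continuation just revisits them. So no valid plan exists.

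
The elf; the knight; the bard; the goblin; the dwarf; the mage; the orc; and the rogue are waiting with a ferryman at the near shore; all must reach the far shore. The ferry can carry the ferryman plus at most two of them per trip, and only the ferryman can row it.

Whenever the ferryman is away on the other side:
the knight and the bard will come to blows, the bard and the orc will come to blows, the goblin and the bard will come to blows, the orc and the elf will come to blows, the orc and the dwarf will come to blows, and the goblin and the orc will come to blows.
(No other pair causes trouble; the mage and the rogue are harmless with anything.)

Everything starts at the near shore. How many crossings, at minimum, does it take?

Counting alone: the ferryman can take at most 2 across per trip to the far shore, so moving all 8 needs at least 4 loaded trips out, with a return between consecutive ones — at least 7 crossings.
The safety rule pushes this higher. Following every safe sequence of crossings, the most of the 8 that can be at the far shore as the ferry arrives there on crossings 7, 9, 11 is 5, 6, 7 respectively — never all 8.
So no plan with fewer than 13 crossings exists, and this one achieves 13:
1. Ferryman goes to the far shore with the bard and the orc.  [the near shore: the dwarf, the elf, the goblin, the knight, the mage, the rogue | the far shore: the bard, the orc]
2. Ferryman goes back to the near shore with the bard.  [the near shore: the bard, the dwarf, the elf, the goblin, the knight, the mage, the rogue | the far shore: the orc]
3. Ferryman goes to the far shore with the bard and the elf.  [the near shore: the dwarf, the goblin, the knight, the mage, the rogue | the far shore: the bard, the elf, the orc]
4. Ferryman goes back to the near shore with the orc.  [the near shore: the dwarf, the goblin, the knight, the mage, the orc, the rogue | the far shore: the bard, the elf]
5. Ferryman goes to the far shore with the dwarf and the goblin.  [the near shore: the knight, the mage, the orc, the rogue | the far shore: the bard, the dwarf, the elf, the goblin]
6. Ferryman goes back to the near shore with the bard.  [the near shore: the bard, the knight, the mage, the orc, the rogue | the far shore: the dwarf, the elf, the goblin]
7. Ferryman goes to the far shore with the bard and the knight.  [the near shore: the mage, the orc, the rogue | the far shore: the bard, the dwarf, the elf, the goblin, the knight]
8. Ferryman goes back to the near shore with the bard.  [the near shore: the bard, the mage, the orc, the rogue | the far shore: the dwarf, the elf, the goblin, the knight]
9. Ferryman goes to the far shore with the bard and the mage.  [the near shore: the orc, the rogue | the far shore: the bard, the dwarf, the elf, the goblin, the knight, the mage]
10. Ferryman goes back to the near shore with the bard.  [the near shore: the bard, the orc, the rogue | the far shore: the dwarf, the elf, the goblin, the knight, the mage]
11. Ferryman goes to the far shore with the bard and the rogue.  [the near shore: the orc | the far shore: the bard, the dwarf, the elf, the goblin, the knight, the mage, the rogue]
12. Ferryman goes back to the near shore with the bard.  [the near shore: the bard, the orc | the far shore: the dwarf, the elf, the goblin, the knight, the mage, the rogue]
13. Ferryman goes to the far shore with the bard and the orc.  [the near shore: — | the far shore: the bard, the dwarf, the elf, the goblin, the knight, the mage, the orc, the rogue]

13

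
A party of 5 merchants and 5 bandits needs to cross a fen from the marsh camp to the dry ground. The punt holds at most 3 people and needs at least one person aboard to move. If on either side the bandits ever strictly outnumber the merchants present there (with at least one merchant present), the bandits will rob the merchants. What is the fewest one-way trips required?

11

Counting alone: each trip to the dry ground takes at most 3 across and each return brings at least 1 back, so after t trips out (and t−1 returns) at most 3t − (t−1) of the 10 are across; that first reaches 10 at t = 5, so at least 9 crossings are needed.
The safety rule pushes this higher. Following every safe sequence of crossings, the most of the 10 that can be at the dry ground as the punt arrives there on crossing 9 is 9 — never all 10.
So no plan with fewer than 11 crossings exists, and this one achieves 11:
1. 2 bandits → the dry ground.  (the marsh camp: 5M 3B; the dry ground: 0M 2B)
2. 1 bandit ← the marsh camp.  (the marsh camp: 5M 4B; the dry ground: 0M 1B)
3. 3 bandits → the dry ground.  (the marsh camp: 5M 1B; the dry ground: 0M 4B)
4. 1 bandit ← the marsh camp.  (the marsh camp: 5M 2B; the dry ground: 0M 3B)
5. 3 merchants → the dry ground.  (the marsh camp: 2M 2B; the dry ground: 3M 3B)
6. 1 merchant and 1 bandit ← the marsh camp.  (the marsh camp: 3M 3B; the dry ground: 2M 2B)
7. 3 merchants → the dry ground.  (the marsh camp: 0M 3B; the dry ground: 5M 2B)
8. 1 bandit ← the marsh camp.  (the marsh camp: 0M 4B; the dry ground: 5M 1B)
9. 2 bandits → the dry ground.  (the marsh camp: 0M 2B; the dry ground: 5M 3B)
10. 1 bandit ← the marsh camp.  (the marsh camp: 0M 3B; the dry ground: 5M 2B)
11. 3 bandits → the dry ground.  (the marsh camp: 0M 0B; the dry ground: 5M 5B)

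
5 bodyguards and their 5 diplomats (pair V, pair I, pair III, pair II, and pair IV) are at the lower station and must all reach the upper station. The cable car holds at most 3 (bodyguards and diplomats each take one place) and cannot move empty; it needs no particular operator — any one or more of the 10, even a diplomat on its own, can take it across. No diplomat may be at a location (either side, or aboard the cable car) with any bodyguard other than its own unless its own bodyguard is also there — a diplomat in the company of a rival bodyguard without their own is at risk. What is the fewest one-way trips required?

11

Counting alone: each trip to the upper station takes at most 3 across and each return brings at least 1 back, so after t trips out (and t−1 returns) at most 3t − (t−1) of the 10 are across; that first reaches 10 at t = 5, so at least 9 crossings are needed.
The safety rule pushes this higher. Following every safe sequence of crossings, the most of the 10 that can be at the upper station as the cable car arrives there on crossing 9 is 9 — never all 10.
So no plan with fewer than 11 crossings exists, and this one achieves 11:
1. bodyguard V and diplomat V cross → the upper station.
2. bodyguard V crosses ← the lower station.
3. diplomat I, diplomat II, and diplomat III cross → the upper station.
4. diplomat V crosses ← the lower station.
5. bodyguard I, bodyguard II, and bodyguard III cross → the upper station.
6. bodyguard I and diplomat I cross ← the lower station.
7. bodyguard I, bodyguard IV, and bodyguard V cross → the upper station.
8. diplomat III crosses ← the lower station.
9. diplomat I and diplomat V cross → the upper station.
10. diplomat V crosses ← the lower station.
11. diplomat III, diplomat IV, and diplomat V cross → the upper station.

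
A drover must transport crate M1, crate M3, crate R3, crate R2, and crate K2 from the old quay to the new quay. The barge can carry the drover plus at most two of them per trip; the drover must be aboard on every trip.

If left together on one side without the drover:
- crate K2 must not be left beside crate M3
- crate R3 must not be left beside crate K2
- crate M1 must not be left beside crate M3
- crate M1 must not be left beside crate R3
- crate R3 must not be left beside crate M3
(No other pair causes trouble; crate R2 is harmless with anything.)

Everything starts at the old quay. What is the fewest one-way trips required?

Counting alone: the drover can take at most 2 across per trip to the new quay, so moving all 5 needs at least 3 loaded trips out, with a return between consecutive ones — at least 5 crossings.
The safety rule pushes this higher. Following every safe sequence of crossings, the most of the 5 that can be at the new quay as the barge arrives there on crossing 5 is 4 — never all 5.
So no plan with fewer than 7 crossings exists, and this one achieves 7:
1. Drover goes to the new quay with crate M3 and crate R3.
2. Drover goes back to the old quay with crate M3.
3. Drover goes to the new quay with crate K2 and crate M1.
4. Drover goes back to the old quay with crate R3.
5. Drover goes to the new quay with crate M3 and crate R2.
6. Drover goes back to the old quay with crate M3.
7. Drover goes to the new quay with crate M3 and crate R3.

7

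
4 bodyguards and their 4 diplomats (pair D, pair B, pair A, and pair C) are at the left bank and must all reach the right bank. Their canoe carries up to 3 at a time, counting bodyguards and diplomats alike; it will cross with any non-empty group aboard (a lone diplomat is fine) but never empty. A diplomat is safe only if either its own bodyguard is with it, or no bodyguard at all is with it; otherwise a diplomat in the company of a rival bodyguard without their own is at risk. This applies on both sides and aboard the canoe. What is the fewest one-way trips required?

9

Counting alone: each trip to the right bank takes at most 3 across and each return brings at least 1 back, so after t trips out (and t−1 returns) at most 3t − (t−1) of the 8 are across; that first reaches 8 at t = 4, so at least 7 crossings are needed.
The safety rule pushes this higher. Following every safe sequence of crossings, the most of the 8 that can be at the right bank as the canoe arrives there on crossing 7 is 7 — never all 8.
So no plan with fewer than 9 crossings exists, and this one achieves 9:
1. bodyguard D and diplomat D cross → the right bank.
2. bodyguard D crosses ← the left bank.
3. bodyguard B, bodyguard D, and diplomat B cross → the right bank.
4. bodyguard D and diplomat D cross ← the left bank.
5. bodyguard A, bodyguard C, and bodyguard D cross → the right bank.
6. diplomat B crosses ← the left bank.
7. diplomat B and diplomat D cross → the right bank.
8. diplomat D crosses ← the left bank.
9. diplomat A, diplomat C, and diplomat D cross → the right bank.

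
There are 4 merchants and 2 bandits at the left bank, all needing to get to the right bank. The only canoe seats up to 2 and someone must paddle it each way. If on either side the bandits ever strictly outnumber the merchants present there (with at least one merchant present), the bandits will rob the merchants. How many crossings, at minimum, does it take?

Counting alone: each trip to the right bank takes at most 2 across and each return brings at least 1 back, so after t trips out (and t−1 returns) at most 2t − (t−1) of the 6 are across; that first reaches 6 at t = 5, so at least 9 crossings are needed.
The plan below uses exactly 9 crossings, so it is optimal:
1. 2 bandits → the right bank.  (the left bank: 4M 0B; the right bank: 0M 2B)
2. 1 bandit ← the left bank.  (the left bank: 4M 1B; the right bank: 0M 1B)
3. 2 merchants → the right bank.  (the left bank: 2M 1B; the right bank: 2M 1B)
4. 1 bandit ← the left bank.  (the left bank: 2M 2B; the right bank: 2M 0B)
5. 2 bandits → the right bank.  (the left bank: 2M 0B; the right bank: 2M 2B)
6. 1 bandit ← the left bank.  (the left bank: 2M 1B; the right bank: 2M 1B)
7. 1 merchant and 1 bandit → the right bank.  (the left bank: 1M 0B; the right bank: 3M 2B)
8. 1 bandit ← the left bank.  (the left bank: 1M 1B; the right bank: 3M 1B)
9. 1 merchant and 1 bandit → the right bank.  (the left bank: 0M 0B; the right bank: 4M 2B)

9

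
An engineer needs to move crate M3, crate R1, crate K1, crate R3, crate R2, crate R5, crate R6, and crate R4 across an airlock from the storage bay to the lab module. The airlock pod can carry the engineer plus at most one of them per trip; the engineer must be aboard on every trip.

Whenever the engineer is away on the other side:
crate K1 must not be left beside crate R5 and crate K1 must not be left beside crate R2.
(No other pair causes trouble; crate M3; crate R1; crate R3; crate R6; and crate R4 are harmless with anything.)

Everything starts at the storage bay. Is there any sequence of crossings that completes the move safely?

Yes

1. Engineer goes to the lab module with crate K1.  [the storage bay: crate M3, crate R1, crate R2, crate R3, crate R4, crate R5, crate R6 | the lab module: crate K1]
2. Engineer goes back to the storage bay alone.  [the storage bay: crate M3, crate R1, crate R2, crate R3, crate R4, crate R5, crate R6 | the lab module: crate K1]
3. Engineer goes to the lab module with crate M3.  [the storage bay: crate R1, crate R2, crate R3, crate R4, crate R5, crate R6 | the lab module: crate K1, crate M3]
4. Engineer goes back to the storage bay alone.  [the storage bay: crate R1, crate R2, crate R3, crate R4, crate R5, crate R6 | the lab module: crate K1, crate M3]
5. Engineer goes to the lab module with crate R1.  [the storage bay: crate R2, crate R3, crate R4, crate R5, crate R6 | the lab module: crate K1, crate M3, crate R1]
6. Engineer goes back to the storage bay alone.  [the storage bay: crate R2, crate R3, crate R4, crate R5, crate R6 | the lab module: crate K1, crate M3, crate R1]
7. Engineer goes to the lab module with crate R3.  [the storage bay: crate R2, crate R4, crate R5, crate R6 | the lab module: crate K1, crate M3, crate R1, crate R3]
8. Engineer goes back to the storage bay alone.  [the storage bay: crate R2, crate R4, crate R5, crate R6 | the lab module: crate K1, crate M3, crate R1, crate R3]
9. Engineer goes to the lab module with crate R2.  [the storage bay: crate R4, crate R5, crate R6 | the lab module: crate K1, crate M3, crate R1, crate R2, crate R3]
10. Engineer goes back to the storage bay with crate K1.  [the storage bay: crate K1, crate R4, crate R5, crate R6 | the lab module: crate M3, crate R1, crate R2, crate R3]
11. Engineer goes to the lab module with crate R5.  [the storage bay: crate K1, crate R4, crate R6 | the lab module: crate M3, crate R1, crate R2, crate R3, crate R5]
12. Engineer goes back to the storage bay alone.  [the storage bay: crate K1, crate R4, crate R6 | the lab module: crate M3, crate R1, crate R2, crate R3, crate R5]
13. Engineer goes to the lab module with crate R6.  [the storage bay: crate K1, crate R4 | the lab module: crate M3, crate R1, crate R2, crate R3, crate R5, crate R6]
14. Engineer goes back to the storage bay alone.  [the storage bay: crate K1, crate R4 | the lab module: crate M3, crate R1, crate R2, crate R3, crate R5, crate R6]
15. Engineer goes to the lab module with crate R4.  [the storage bay: crate K1 | the lab module: crate M3, crate R1, crate R2, crate R3, crate R4, crate R5, crate R6]
16. Engineer goes back to the storage bay alone.  [the storage bay: crate K1 | the lab module: crate M3, crate R1, crate R2, crate R3, crate R4, crate R5, crate R6]
17. Engineer goes to the lab module with crate K1.  [the storage bay: — | the lab module: crate K1, crate M3, crate R1, crate R2, crate R3, crate R4, crate R5, crate R6]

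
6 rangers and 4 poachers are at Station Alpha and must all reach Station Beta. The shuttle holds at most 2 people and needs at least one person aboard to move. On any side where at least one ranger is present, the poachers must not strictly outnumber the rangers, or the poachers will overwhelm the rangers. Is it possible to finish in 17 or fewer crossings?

Yes

Yes — this plan uses 17 crossings (≤ 17):
1. 2 poachers → Station Beta.  (Station Alpha: 6R 2P; Station Beta: 0R 2P)
2. 1 poacher ← Station Alpha.  (Station Alpha: 6R 3P; Station Beta: 0R 1P)
3. 2 poachers → Station Beta.  (Station Alpha: 6R 1P; Station Beta: 0R 3P)
4. 1 poacher ← Station Alpha.  (Station Alpha: 6R 2P; Station Beta: 0R 2P)
5. 2 rangers → Station Beta.  (Station Alpha: 4R 2P; Station Beta: 2R 2P)
6. 1 poacher ← Station Alpha.  (Station Alpha: 4R 3P; Station Beta: 2R 1P)
7. 1 ranger and 1 poacher → Station Beta.  (Station Alpha: 3R 2P; Station Beta: 3R 2P)
8. 1 poacher ← Station Alpha.  (Station Alpha: 3R 3P; Station Beta: 3R 1P)
9. 2 poachers → Station Beta.  (Station Alpha: 3R 1P; Station Beta: 3R 3P)
10. 1 poacher ← Station Alpha.  (Station Alpha: 3R 2P; Station Beta: 3R 2P)
11. 1 ranger and 1 poacher → Station Beta.  (Station Alpha: 2R 1P; Station Beta: 4R 3P)
12. 1 poacher ← Station Alpha.  (Station Alpha: 2R 2P; Station Beta: 4R 2P)
13. 2 poachers → Station Beta.  (Station Alpha: 2R 0P; Station Beta: 4R 4P)
14. 1 poacher ← Station Alpha.  (Station Alpha: 2R 1P; Station Beta: 4R 3P)
15. 1 ranger and 1 poacher → Station Beta.  (Station Alpha: 1R 0P; Station Beta: 5R 4P)
16. 1 poacher ← Station Alpha.  (Station Alpha: 1R 1P; Station Beta: 5R 3P)
17. 1 ranger and 1 poacher → Station Beta.  (Station Alpha: 0R 0P; Station Beta: 6R 4P)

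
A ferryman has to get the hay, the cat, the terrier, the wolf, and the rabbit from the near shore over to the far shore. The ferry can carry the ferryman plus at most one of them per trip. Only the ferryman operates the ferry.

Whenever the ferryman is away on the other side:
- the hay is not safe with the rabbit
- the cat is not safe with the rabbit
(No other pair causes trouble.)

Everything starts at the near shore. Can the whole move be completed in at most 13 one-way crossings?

Yes

Yes — this plan uses 11 crossings (≤ 13):
1. Ferryman goes to the far shore with the rabbit.  [the near shore: the cat, the hay, the terrier, the wolf | the far shore: the rabbit]
2. Ferryman goes back to the near shore alone.  [the near shore: the cat, the hay, the terrier, the wolf | the far shore: the rabbit]
3. Ferryman goes to the far shore with the hay.  [the near shore: the cat, the terrier, the wolf | the far shore: the hay, the rabbit]
4. Ferryman goes back to the near shore with the rabbit.  [the near shore: the cat, the rabbit, the terrier, the wolf | the far shore: the hay]
5. Ferryman goes to the far shore with the cat.  [the near shore: the rabbit, the terrier, the wolf | the far shore: the cat, the hay]
6. Ferryman goes back to the near shore alone.  [the near shore: the rabbit, the terrier, the wolf | the far shore: the cat, the hay]
7. Ferryman goes to the far shore with the terrier.  [the near shore: the rabbit, the wolf | the far shore: the cat, the hay, the terrier]
8. Ferryman goes back to the near shore alone.  [the near shore: the rabbit, the wolf | the far shore: the cat, the hay, the terrier]
9. Ferryman goes to the far shore with the wolf.  [the near shore: the rabbit | the far shore: the cat, the hay, the terrier, the wolf]
10. Ferryman goes back to the near shore alone.  [the near shore: the rabbit | the far shore: the cat, the hay, the terrier, the wolf]
11. Ferryman goes to the far shore with the rabbit.  [the near shore: — | the far shore: the cat, the hay, the rabbit, the terrier, the wolf]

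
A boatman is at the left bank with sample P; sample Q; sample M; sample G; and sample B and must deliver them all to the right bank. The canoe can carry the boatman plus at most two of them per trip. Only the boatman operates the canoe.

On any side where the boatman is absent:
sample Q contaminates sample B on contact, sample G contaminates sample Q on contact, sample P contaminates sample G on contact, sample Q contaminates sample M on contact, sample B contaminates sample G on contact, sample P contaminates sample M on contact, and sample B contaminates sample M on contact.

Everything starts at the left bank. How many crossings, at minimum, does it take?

Whatever the first load, the items left behind include a forbidden pair without the boatman. No opening move is safe, so no plan exists.

impossible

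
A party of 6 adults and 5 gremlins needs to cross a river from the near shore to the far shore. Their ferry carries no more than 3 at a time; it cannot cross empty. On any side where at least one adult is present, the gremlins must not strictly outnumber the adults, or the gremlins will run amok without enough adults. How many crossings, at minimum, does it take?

Counting alone: each trip to the far shore takes at most 3 across and each return brings at least 1 back, so after t trips out (and t−1 returns) at most 3t − (t−1) of the 11 are across; that first reaches 11 at t = 5, so at least 9 crossings are needed.
The plan below uses exactly 9 crossings, so it is optimal:
1. 3 gremlins → the far shore.  (the near shore: 6A 2G; the far shore: 0A 3G)
2. 1 gremlin ← the near shore.  (the near shore: 6A 3G; the far shore: 0A 2G)
3. 3 adults → the far shore.  (the near shore: 3A 3G; the far shore: 3A 2G)
4. 1 adult ← the near shore.  (the near shore: 4A 3G; the far shore: 2A 2G)
5. 2 adults and 1 gremlin → the far shore.  (the near shore: 2A 2G; the far shore: 4A 3G)
6. 1 adult ← the near shore.  (the near shore: 3A 2G; the far shore: 3A 3G)
7. 2 adults and 1 gremlin → the far shore.  (the near shore: 1A 1G; the far shore: 5A 4G)
8. 1 adult ← the near shore.  (the near shore: 2A 1G; the far shore: 4A 4G)
9. 2 adults and 1 gremlin → the far shore.  (the near shore: 0A 0G; the far shore: 6A 5G)

9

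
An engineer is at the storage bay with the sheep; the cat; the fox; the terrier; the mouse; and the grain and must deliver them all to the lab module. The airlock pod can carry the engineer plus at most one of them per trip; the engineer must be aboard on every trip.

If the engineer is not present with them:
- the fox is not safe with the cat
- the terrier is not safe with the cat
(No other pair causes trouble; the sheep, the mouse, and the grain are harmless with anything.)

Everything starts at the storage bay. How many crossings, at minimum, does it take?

13

Counting alone: the engineer can take at most 1 across per trip to the lab module, so moving all 6 needs at least 6 loaded trips out, with a return between consecutive ones — at least 11 crossings.
The safety rule pushes this higher. Following every safe sequence of crossings, the most of the 6 that can be at the lab module as the airlock pod arrives there on crossing 11 is 5 — never all 6.
So no plan with fewer than 13 crossings exists, and this one achieves 13:
1. Engineer goes to the lab module with the cat.  [the storage bay: the fox, the grain, the mouse, the sheep, the terrier | the lab module: the cat]
2. Engineer goes back to the storage bay alone.  [the storage bay: the fox, the grain, the mouse, the sheep, the terrier | the lab module: the cat]
3. Engineer goes to the lab module with the sheep.  [the storage bay: the fox, the grain, the mouse, the terrier | the lab module: the cat, the sheep]
4. Engineer goes back to the storage bay alone.  [the storage bay: the fox, the grain, the mouse, the terrier | the lab module: the cat, the sheep]
5. Engineer goes to the lab module with the fox.  [the storage bay: the grain, the mouse, the terrier | the lab module: the cat, the fox, the sheep]
6. Engineer goes back to the storage bay with the cat.  [the storage bay: the cat, the grain, the mouse, the terrier | the lab module: the fox, the sheep]
7. Engineer goes to the lab module with the terrier.  [the storage bay: the cat, the grain, the mouse | the lab module: the fox, the sheep, the terrier]
8. Engineer goes back to the storage bay alone.  [the storage bay: the cat, the grain, the mouse | the lab module: the fox, the sheep, the terrier]
9. Engineer goes to the lab module with the mouse.  [the storage bay: the cat, the grain | the lab module: the fox, the mouse, the sheep, the terrier]
10. Engineer goes back to the storage bay alone.  [the storage bay: the cat, the grain | the lab module: the fox, the mouse, the sheep, the terrier]
11. Engineer goes to the lab module with the grain.  [the storage bay: the cat | the lab module: the fox, the grain, the mouse, the sheep, the terrier]
12. Engineer goes back to the storage bay alone.  [the storage bay: the cat | the lab module: the fox, the grain, the mouse, the sheep, the terrier]
13. Engineer goes to the lab module with the cat.  [the storage bay: — | the lab module: the cat, the fox, the grain, the mouse, the sheep, the terrier]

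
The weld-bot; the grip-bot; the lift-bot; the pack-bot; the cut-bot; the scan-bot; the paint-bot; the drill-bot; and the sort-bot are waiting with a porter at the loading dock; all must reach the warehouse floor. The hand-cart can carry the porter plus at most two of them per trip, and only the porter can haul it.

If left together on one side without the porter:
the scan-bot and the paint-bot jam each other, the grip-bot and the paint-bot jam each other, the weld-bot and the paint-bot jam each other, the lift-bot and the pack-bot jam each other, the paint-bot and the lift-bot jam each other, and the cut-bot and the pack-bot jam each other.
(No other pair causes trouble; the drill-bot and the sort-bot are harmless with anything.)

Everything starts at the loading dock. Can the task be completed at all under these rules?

Yes

1. Porter goes to the warehouse floor with the pack-bot and the paint-bot.  [the loading dock: the cut-bot, the drill-bot, the grip-bot, the lift-bot, the scan-bot, the sort-bot, the weld-bot | the warehouse floor: the pack-bot, the paint-bot]
2. Porter goes back to the loading dock alone.  [the loading dock: the cut-bot, the drill-bot, the grip-bot, the lift-bot, the scan-bot, the sort-bot, the weld-bot | the warehouse floor: the pack-bot, the paint-bot]
3. Porter goes to the warehouse floor with the cut-bot.  [the loading dock: the drill-bot, the grip-bot, the lift-bot, the scan-bot, the sort-bot, the weld-bot | the warehouse floor: the cut-bot, the pack-bot, the paint-bot]
4. Porter goes back to the loading dock with the pack-bot.  [the loading dock: the drill-bot, the grip-bot, the lift-bot, the pack-bot, the scan-bot, the sort-bot, the weld-bot | the warehouse floor: the cut-bot, the paint-bot]
5. Porter goes to the warehouse floor with the lift-bot and the weld-bot.  [the loading dock: the drill-bot, the grip-bot, the pack-bot, the scan-bot, the sort-bot | the warehouse floor: the cut-bot, the lift-bot, the paint-bot, the weld-bot]
6. Porter goes back to the loading dock with the paint-bot.  [the loading dock: the drill-bot, the grip-bot, the pack-bot, the paint-bot, the scan-bot, the sort-bot | the warehouse floor: the cut-bot, the lift-bot, the weld-bot]
7. Porter goes to the warehouse floor with the grip-bot and the scan-bot.  [the loading dock: the drill-bot, the pack-bot, the paint-bot, the sort-bot | the warehouse floor: the cut-bot, the grip-bot, the lift-bot, the scan-bot, the weld-bot]
8. Porter goes back to the loading dock alone.  [the loading dock: the drill-bot, the pack-bot, the paint-bot, the sort-bot | the warehouse floor: the cut-bot, the grip-bot, the lift-bot, the scan-bot, the weld-bot]
9. Porter goes to the warehouse floor with the drill-bot and the sort-bot.  [the loading dock: the pack-bot, the paint-bot | the warehouse floor: the cut-bot, the drill-bot, the grip-bot, the lift-bot, the scan-bot, the sort-bot, the weld-bot]
10. Porter goes back to the loading dock alone.  [the loading dock: the pack-bot, the paint-bot | the warehouse floor: the cut-bot, the drill-bot, the grip-bot, the lift-bot, the scan-bot, the sort-bot, the weld-bot]
11. Porter goes to the warehouse floor with the pack-bot and the paint-bot.  [the loading dock: — | the warehouse floor: the cut-bot, the drill-bot, the grip-bot, the lift-bot, the pack-bot, the paint-bot, the scan-bot, the sort-bot, the weld-bot]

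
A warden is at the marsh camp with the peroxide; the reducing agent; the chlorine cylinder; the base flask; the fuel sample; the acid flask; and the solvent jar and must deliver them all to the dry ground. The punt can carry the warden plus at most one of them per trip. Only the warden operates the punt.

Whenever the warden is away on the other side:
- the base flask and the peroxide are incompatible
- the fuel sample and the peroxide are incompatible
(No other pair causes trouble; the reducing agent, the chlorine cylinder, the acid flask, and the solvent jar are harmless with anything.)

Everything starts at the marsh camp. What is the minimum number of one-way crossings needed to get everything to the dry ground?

Counting alone: the warden can take at most 1 across per trip to the dry ground, so moving all 7 needs at least 7 loaded trips out, with a return between consecutive ones — at least 13 crossings.
The safety rule pushes this higher. Following every safe sequence of crossings, the most of the 7 that can be at the dry ground as the punt arrives there on crossing 13 is 6 — never all 7.
So no plan with fewer than 15 crossings exists, and this one achieves 15:
1. Warden goes to the dry ground with the peroxide.  [the marsh camp: the acid flask, the base flask, the chlorine cylinder, the fuel sample, the reducing agent, the solvent jar | the dry ground: the peroxide]
2. Warden goes back to the marsh camp alone.  [the marsh camp: the acid flask, the base flask, the chlorine cylinder, the fuel sample, the reducing agent, the solvent jar | the dry ground: the peroxide]
3. Warden goes to the dry ground with the reducing agent.  [the marsh camp: the acid flask, the base flask, the chlorine cylinder, the fuel sample, the solvent jar | the dry ground: the peroxide, the reducing agent]
4. Warden goes back to the marsh camp alone.  [the marsh camp: the acid flask, the base flask, the chlorine cylinder, the fuel sample, the solvent jar | the dry ground: the peroxide, the reducing agent]
5. Warden goes to the dry ground with the chlorine cylinder.  [the marsh camp: the acid flask, the base flask, the fuel sample, the solvent jar | the dry ground: the chlorine cylinder, the peroxide, the reducing agent]
6. Warden goes back to the marsh camp alone.  [the marsh camp: the acid flask, the base flask, the fuel sample, the solvent jar | the dry ground: the chlorine cylinder, the peroxide, the reducing agent]
7. Warden goes to the dry ground with the base flask.  [the marsh camp: the acid flask, the fuel sample, the solvent jar | the dry ground: the base flask, the chlorine cylinder, the peroxide, the reducing agent]
8. Warden goes back to the marsh camp with the peroxide.  [the marsh camp: the acid flask, the fuel sample, the peroxide, the solvent jar | the dry ground: the base flask, the chlorine cylinder, the reducing agent]
9. Warden goes to the dry ground with the fuel sample.  [the marsh camp: the acid flask, the peroxide, the solvent jar | the dry ground: the base flask, the chlorine cylinder, the fuel sample, the reducing agent]
10. Warden goes back to the marsh camp alone.  [the marsh camp: the acid flask, the peroxide, the solvent jar | the dry ground: the base flask, the chlorine cylinder, the fuel sample, the reducing agent]
11. Warden goes to the dry ground with the acid flask.  [the marsh camp: the peroxide, the solvent jar | the dry ground: the acid flask, the base flask, the chlorine cylinder, the fuel sample, the reducing agent]
12. Warden goes back to the marsh camp alone.  [the marsh camp: the peroxide, the solvent jar | the dry ground: the acid flask, the base flask, the chlorine cylinder, the fuel sample, the reducing agent]
13. Warden goes to the dry ground with the solvent jar.  [the marsh camp: the peroxide | the dry ground: the acid flask, the base flask, the chlorine cylinder, the fuel sample, the reducing agent, the solvent jar]
14. Warden goes back to the marsh camp alone.  [the marsh camp: the peroxide | the dry ground: the acid flask, the base flask, the chlorine cylinder, the fuel sample, the reducing agent, the solvent jar]
15. Warden goes to the dry ground with the peroxide.  [the marsh camp: — | the dry ground: the acid flask, the base flask, the chlorine cylinder, the fuel sample, the peroxide, the reducing agent, the solvent jar]

15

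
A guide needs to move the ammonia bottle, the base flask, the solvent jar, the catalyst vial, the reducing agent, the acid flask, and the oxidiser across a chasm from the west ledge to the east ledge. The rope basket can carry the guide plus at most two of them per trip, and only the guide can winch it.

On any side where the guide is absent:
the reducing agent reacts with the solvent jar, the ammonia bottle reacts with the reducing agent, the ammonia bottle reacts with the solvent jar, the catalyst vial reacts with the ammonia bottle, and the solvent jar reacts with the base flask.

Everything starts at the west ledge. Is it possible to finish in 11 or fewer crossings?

Yes

Yes — this plan uses 11 crossings (≤ 11):
1. Guide goes to the east ledge with the ammonia bottle and the solvent jar.
2. Guide goes back to the west ledge with the ammonia bottle.
3. Guide goes to the east ledge with the ammonia bottle and the base flask.
4. Guide goes back to the west ledge with the solvent jar.
5. Guide goes to the east ledge with the acid flask and the solvent jar.
6. Guide goes back to the west ledge with the solvent jar.
7. Guide goes to the east ledge with the oxidiser and the solvent jar.
8. Guide goes back to the west ledge with the solvent jar.
9. Guide goes to the east ledge with the catalyst vial and the reducing agent.
10. Guide goes back to the west ledge with the ammonia bottle.
11. Guide goes to the east ledge with the ammonia bottle and the solvent jar.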